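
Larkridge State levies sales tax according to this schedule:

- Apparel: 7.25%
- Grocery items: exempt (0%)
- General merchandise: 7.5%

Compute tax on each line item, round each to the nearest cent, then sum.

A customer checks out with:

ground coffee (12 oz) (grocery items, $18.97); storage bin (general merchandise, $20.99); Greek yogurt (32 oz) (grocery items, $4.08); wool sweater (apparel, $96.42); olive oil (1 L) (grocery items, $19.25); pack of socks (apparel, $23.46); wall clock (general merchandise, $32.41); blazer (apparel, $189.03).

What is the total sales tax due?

Ground coffee (12 oz) $18.97: grocery items → 0% → $0.00
Storage bin $20.99: general merchandise → 7.5% → $1.57
Greek yogurt (32 oz) $4.08: grocery items → 0% → $0.00
Wool sweater $96.42: apparel → 7.25% → $6.99
Olive oil (1 L) $19.25: grocery items → 0% → $0.00
Pack of socks $23.46: apparel → 7.25% → $1.70
Wall clock $32.41: general merchandise → 7.5% → $2.43
Blazer $189.03: apparel → 7.25% → $13.70
Total tax = $1.57 + $6.99 + $1.70 + $2.43 + $13.70 = $26.39

$26.39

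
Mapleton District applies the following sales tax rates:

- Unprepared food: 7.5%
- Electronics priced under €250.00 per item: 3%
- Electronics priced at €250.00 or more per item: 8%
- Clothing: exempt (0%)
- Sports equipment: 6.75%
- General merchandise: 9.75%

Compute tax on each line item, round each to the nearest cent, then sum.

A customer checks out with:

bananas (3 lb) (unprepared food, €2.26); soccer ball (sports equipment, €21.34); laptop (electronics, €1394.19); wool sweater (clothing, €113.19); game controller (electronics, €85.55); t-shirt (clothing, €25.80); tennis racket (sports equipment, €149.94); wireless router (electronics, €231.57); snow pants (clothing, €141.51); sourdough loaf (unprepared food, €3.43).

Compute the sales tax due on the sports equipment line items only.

€11.56

Soccer ball €21.34: sports equipment → 6.75% → €1.44
Tennis racket €149.94: sports equipment → 6.75% → €10.12
Tax on sports equipment = €1.44 + €10.12 = €11.56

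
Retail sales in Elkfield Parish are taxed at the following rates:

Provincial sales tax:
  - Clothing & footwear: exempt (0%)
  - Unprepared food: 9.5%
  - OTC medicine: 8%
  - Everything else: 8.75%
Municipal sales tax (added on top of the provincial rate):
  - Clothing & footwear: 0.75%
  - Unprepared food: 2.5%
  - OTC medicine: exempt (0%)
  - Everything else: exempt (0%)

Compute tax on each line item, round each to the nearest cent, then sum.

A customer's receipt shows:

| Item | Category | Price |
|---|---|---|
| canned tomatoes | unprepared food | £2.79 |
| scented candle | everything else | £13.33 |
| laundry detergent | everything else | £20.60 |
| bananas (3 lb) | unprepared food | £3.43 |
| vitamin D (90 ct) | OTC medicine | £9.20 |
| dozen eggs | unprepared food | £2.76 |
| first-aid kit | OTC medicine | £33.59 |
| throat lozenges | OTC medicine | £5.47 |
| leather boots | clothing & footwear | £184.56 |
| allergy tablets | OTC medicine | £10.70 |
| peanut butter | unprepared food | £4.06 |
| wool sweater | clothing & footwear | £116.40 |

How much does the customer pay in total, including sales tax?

Canned tomatoes £2.79: unprepared food → 9.5% + 2.5% municipal = 12% → £0.33
Scented candle £13.33: everything else → 8.75% + 0% municipal = 8.75% → £1.17
Laundry detergent £20.60: everything else → 8.75% + 0% municipal = 8.75% → £1.80
Bananas (3 lb) £3.43: unprepared food → 9.5% + 2.5% municipal = 12% → £0.41
Vitamin D (90 ct) £9.20: OTC medicine → 8% + 0% municipal = 8% → £0.74
Dozen eggs £2.76: unprepared food → 9.5% + 2.5% municipal = 12% → £0.33
First-aid kit £33.59: OTC medicine → 8% + 0% municipal = 8% → £2.69
Throat lozenges £5.47: OTC medicine → 8% + 0% municipal = 8% → £0.44
Leather boots £184.56: clothing & footwear → 0% + 0.75% municipal = 0.75% → £1.38
Allergy tablets £10.70: OTC medicine → 8% + 0% municipal = 8% → £0.86
Peanut butter £4.06: unprepared food → 9.5% + 2.5% municipal = 12% → £0.49
Wool sweater £116.40: clothing & footwear → 0% + 0.75% municipal = 0.75% → £0.87
Subtotal = £406.89; tax = £11.51; total due = £418.40

£418.40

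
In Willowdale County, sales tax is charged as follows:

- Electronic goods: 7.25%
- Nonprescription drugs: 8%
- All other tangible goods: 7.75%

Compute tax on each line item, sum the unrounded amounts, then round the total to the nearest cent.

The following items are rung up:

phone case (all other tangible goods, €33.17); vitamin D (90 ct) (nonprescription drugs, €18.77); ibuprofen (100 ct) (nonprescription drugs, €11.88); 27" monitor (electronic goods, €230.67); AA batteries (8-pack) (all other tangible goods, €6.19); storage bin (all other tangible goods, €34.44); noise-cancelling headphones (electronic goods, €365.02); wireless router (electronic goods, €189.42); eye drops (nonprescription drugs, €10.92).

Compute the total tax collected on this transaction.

Phone case €33.17: all other tangible goods → 7.75% → €2.570675
Vitamin D (90 ct) €18.77: nonprescription drugs → 8% → €1.5016
Ibuprofen (100 ct) €11.88: nonprescription drugs → 8% → €0.9504
27" monitor €230.67: electronic goods → 7.25% → €16.723575
AA batteries (8-pack) €6.19: all other tangible goods → 7.75% → €0.479725
Storage bin €34.44: all other tangible goods → 7.75% → €2.6691
Noise-cancelling headphones €365.02: electronic goods → 7.25% → €26.46395
Wireless router €189.42: electronic goods → 7.25% → €13.73295
Eye drops €10.92: nonprescription drugs → 8% → €0.8736
Unrounded tax sum = €65.965575 → €65.97

€65.97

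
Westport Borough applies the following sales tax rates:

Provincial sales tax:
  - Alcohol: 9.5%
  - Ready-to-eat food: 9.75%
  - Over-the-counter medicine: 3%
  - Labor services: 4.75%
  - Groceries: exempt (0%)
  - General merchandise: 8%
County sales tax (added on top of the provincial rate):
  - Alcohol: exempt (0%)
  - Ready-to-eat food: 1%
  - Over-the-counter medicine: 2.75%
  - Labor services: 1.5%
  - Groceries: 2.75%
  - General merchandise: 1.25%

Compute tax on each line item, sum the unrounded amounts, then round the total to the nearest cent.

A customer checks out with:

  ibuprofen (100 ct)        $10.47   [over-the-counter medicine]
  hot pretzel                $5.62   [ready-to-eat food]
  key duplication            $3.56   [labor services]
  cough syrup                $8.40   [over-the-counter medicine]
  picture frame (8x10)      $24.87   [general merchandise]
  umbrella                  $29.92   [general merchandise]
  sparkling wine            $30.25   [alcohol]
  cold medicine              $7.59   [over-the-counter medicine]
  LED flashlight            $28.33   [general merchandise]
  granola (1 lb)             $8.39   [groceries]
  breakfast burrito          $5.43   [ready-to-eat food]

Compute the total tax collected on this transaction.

Ibuprofen (100 ct) $10.47: over-the-counter medicine → 3% + 2.75% county = 5.75% → $0.602025
Hot pretzel $5.62: ready-to-eat food → 9.75% + 1% county = 10.75% → $0.60415
Key duplication $3.56: labor services → 4.75% + 1.5% county = 6.25% → $0.2225
Cough syrup $8.40: over-the-counter medicine → 3% + 2.75% county = 5.75% → $0.483
Picture frame (8x10) $24.87: general merchandise → 8% + 1.25% county = 9.25% → $2.300475
Umbrella $29.92: general merchandise → 8% + 1.25% county = 9.25% → $2.7676
Sparkling wine $30.25: alcohol → 9.5% + 0% county = 9.5% → $2.87375
Cold medicine $7.59: over-the-counter medicine → 3% + 2.75% county = 5.75% → $0.436425
LED flashlight $28.33: general merchandise → 8% + 1.25% county = 9.25% → $2.620525
Granola (1 lb) $8.39: groceries → 0% + 2.75% county = 2.75% → $0.230725
Breakfast burrito $5.43: ready-to-eat food → 9.75% + 1% county = 10.75% → $0.583725
Unrounded tax sum = $13.7249 → $13.72

$13.72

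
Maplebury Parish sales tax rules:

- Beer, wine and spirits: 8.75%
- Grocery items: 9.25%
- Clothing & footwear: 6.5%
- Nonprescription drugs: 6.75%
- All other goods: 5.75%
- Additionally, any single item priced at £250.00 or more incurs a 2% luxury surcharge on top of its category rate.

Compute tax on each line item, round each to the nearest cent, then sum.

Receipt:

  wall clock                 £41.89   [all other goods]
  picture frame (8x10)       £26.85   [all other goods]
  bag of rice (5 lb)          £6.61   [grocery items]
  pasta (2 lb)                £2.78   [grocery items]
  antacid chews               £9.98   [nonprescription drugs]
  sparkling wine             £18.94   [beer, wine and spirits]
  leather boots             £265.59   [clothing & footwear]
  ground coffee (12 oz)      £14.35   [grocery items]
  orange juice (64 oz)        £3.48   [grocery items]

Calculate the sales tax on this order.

Wall clock £41.89: all other goods → 5.75% → £2.41
Picture frame (8x10) £26.85: all other goods → 5.75% → £1.54
Bag of rice (5 lb) £6.61: grocery items → 9.25% → £0.61
Pasta (2 lb) £2.78: grocery items → 9.25% → £0.26
Antacid chews £9.98: nonprescription drugs → 6.75% → £0.67
Sparkling wine £18.94: beer, wine and spirits → 8.75% → £1.66
Leather boots £265.59: clothing & footwear → 6.5% + 2% surcharge = 8.5% → £22.58
Ground coffee (12 oz) £14.35: grocery items → 9.25% → £1.33
Orange juice (64 oz) £3.48: grocery items → 9.25% → £0.32
Total tax = £2.41 + £1.54 + £0.61 + £0.26 + £0.67 + £1.66 + £22.58 + £1.33 + £0.32 = £31.38

£31.38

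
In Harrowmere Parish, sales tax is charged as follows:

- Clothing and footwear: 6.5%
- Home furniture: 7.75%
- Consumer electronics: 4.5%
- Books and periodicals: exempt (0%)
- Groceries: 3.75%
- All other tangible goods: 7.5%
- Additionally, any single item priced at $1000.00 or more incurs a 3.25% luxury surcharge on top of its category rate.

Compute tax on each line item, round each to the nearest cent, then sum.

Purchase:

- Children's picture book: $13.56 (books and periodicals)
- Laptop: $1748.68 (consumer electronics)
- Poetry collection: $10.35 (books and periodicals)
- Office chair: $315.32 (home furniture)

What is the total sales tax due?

$159.96

Children's picture book $13.56: books and periodicals → 0% → $0.00
Laptop $1748.68: consumer electronics → 4.5% + 3.25% surcharge = 7.75% → $135.52
Poetry collection $10.35: books and periodicals → 0% → $0.00
Office chair $315.32: home furniture → 7.75% → $24.44
Total tax = $135.52 + $24.44 = $159.96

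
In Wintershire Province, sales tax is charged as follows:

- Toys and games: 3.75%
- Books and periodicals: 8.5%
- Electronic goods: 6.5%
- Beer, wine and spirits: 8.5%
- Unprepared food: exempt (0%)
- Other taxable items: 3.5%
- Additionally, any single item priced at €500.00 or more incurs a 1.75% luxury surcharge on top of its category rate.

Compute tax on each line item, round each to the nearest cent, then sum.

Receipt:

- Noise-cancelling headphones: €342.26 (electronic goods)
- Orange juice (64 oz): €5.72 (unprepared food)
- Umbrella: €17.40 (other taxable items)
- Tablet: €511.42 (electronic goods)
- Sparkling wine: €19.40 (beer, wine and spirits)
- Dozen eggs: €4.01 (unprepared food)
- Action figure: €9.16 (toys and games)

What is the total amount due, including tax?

€976.41

Noise-cancelling headphones €342.26: electronic goods → 6.5% → €22.25
Orange juice (64 oz) €5.72: unprepared food → 0% → €0.00
Umbrella €17.40: other taxable items → 3.5% → €0.61
Tablet €511.42: electronic goods → 6.5% + 1.75% surcharge = 8.25% → €42.19
Sparkling wine €19.40: beer, wine and spirits → 8.5% → €1.65
Dozen eggs €4.01: unprepared food → 0% → €0.00
Action figure €9.16: toys and games → 3.75% → €0.34
Subtotal = €909.37; tax = €67.04; total due = €976.41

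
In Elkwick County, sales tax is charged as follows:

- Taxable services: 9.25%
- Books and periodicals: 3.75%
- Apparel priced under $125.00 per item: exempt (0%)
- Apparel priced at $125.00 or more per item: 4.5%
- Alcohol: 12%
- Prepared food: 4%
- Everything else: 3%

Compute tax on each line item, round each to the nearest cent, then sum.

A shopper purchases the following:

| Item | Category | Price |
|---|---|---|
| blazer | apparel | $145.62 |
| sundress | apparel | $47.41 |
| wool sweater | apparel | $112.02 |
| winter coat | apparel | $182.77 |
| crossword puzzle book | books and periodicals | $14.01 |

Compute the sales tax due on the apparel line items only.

$14.77

Blazer $145.62: apparel, $125.00 or more → 4.5% → $6.55
Sundress $47.41: apparel, under $125.00 → 0% → $0.00
Wool sweater $112.02: apparel, under $125.00 → 0% → $0.00
Winter coat $182.77: apparel, $125.00 or more → 4.5% → $8.22
Tax on apparel = $6.55 + $0.00 + $0.00 + $8.22 = $14.77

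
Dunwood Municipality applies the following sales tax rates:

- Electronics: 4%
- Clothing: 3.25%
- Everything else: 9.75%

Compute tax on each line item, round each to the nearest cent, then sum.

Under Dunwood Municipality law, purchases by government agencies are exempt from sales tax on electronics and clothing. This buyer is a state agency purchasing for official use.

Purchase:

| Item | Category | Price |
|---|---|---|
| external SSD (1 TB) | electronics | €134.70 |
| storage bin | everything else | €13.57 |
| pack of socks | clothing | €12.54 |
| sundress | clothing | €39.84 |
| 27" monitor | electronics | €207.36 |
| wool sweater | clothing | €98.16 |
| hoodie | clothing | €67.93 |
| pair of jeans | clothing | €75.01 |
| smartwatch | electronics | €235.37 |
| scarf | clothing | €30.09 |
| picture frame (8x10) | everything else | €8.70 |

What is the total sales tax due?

External SSD (1 TB) €134.70: electronics, buyer-exempt → 0% → €0.00
Storage bin €13.57: everything else → 9.75% → €1.32
Pack of socks €12.54: clothing, buyer-exempt → 0% → €0.00
Sundress €39.84: clothing, buyer-exempt → 0% → €0.00
27" monitor €207.36: electronics, buyer-exempt → 0% → €0.00
Wool sweater €98.16: clothing, buyer-exempt → 0% → €0.00
Hoodie €67.93: clothing, buyer-exempt → 0% → €0.00
Pair of jeans €75.01: clothing, buyer-exempt → 0% → €0.00
Smartwatch €235.37: electronics, buyer-exempt → 0% → €0.00
Scarf €30.09: clothing, buyer-exempt → 0% → €0.00
Picture frame (8x10) €8.70: everything else → 9.75% → €0.85
Total tax = €1.32 + €0.85 = €2.17

€2.17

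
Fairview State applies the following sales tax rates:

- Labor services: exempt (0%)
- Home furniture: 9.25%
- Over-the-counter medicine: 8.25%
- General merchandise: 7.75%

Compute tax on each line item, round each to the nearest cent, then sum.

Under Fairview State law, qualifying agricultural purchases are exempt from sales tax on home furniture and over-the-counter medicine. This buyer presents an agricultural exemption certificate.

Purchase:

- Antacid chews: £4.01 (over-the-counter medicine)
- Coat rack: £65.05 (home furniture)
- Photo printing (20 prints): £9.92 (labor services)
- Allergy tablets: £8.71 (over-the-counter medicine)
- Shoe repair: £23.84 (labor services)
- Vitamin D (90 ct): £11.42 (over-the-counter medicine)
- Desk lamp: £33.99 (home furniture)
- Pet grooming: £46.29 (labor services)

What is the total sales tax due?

Antacid chews £4.01: over-the-counter medicine, buyer-exempt → 0% → £0.00
Coat rack £65.05: home furniture, buyer-exempt → 0% → £0.00
Photo printing (20 prints) £9.92: labor services → 0% → £0.00
Allergy tablets £8.71: over-the-counter medicine, buyer-exempt → 0% → £0.00
Shoe repair £23.84: labor services → 0% → £0.00
Vitamin D (90 ct) £11.42: over-the-counter medicine, buyer-exempt → 0% → £0.00
Desk lamp £33.99: home furniture, buyer-exempt → 0% → £0.00
Pet grooming £46.29: labor services → 0% → £0.00
Total tax = £0.00

£0.00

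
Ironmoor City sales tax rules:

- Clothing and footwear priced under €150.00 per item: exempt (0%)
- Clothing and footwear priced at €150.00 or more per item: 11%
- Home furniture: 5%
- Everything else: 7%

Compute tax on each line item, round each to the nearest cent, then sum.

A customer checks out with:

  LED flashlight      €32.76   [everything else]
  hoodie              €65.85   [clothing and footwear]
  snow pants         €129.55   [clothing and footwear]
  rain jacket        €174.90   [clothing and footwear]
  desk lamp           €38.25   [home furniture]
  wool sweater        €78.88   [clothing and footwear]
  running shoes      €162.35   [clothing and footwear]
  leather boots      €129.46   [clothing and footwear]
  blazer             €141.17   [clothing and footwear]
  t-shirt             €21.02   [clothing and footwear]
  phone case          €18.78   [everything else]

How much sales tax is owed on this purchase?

€42.61

LED flashlight €32.76: everything else → 7% → €2.29
Hoodie €65.85: clothing and footwear, under €150.00 → 0% → €0.00
Snow pants €129.55: clothing and footwear, under €150.00 → 0% → €0.00
Rain jacket €174.90: clothing and footwear, €150.00 or more → 11% → €19.24
Desk lamp €38.25: home furniture → 5% → €1.91
Wool sweater €78.88: clothing and footwear, under €150.00 → 0% → €0.00
Running shoes €162.35: clothing and footwear, €150.00 or more → 11% → €17.86
Leather boots €129.46: clothing and footwear, under €150.00 → 0% → €0.00
Blazer €141.17: clothing and footwear, under €150.00 → 0% → €0.00
T-shirt €21.02: clothing and footwear, under €150.00 → 0% → €0.00
Phone case €18.78: everything else → 7% → €1.31
Total tax = €2.29 + €19.24 + €1.91 + €17.86 + €1.31 = €42.61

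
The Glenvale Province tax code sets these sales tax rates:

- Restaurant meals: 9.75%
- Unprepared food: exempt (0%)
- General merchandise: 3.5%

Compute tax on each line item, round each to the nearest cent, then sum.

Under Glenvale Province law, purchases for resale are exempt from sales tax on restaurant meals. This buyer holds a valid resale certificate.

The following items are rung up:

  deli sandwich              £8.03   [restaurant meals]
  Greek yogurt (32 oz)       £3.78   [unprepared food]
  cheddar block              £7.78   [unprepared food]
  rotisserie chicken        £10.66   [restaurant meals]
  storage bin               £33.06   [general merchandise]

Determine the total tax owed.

Deli sandwich £8.03: restaurant meals, buyer-exempt → 0% → £0.00
Greek yogurt (32 oz) £3.78: unprepared food → 0% → £0.00
Cheddar block £7.78: unprepared food → 0% → £0.00
Rotisserie chicken £10.66: restaurant meals, buyer-exempt → 0% → £0.00
Storage bin £33.06: general merchandise → 3.5% → £1.16
Total tax = £1.16

£1.16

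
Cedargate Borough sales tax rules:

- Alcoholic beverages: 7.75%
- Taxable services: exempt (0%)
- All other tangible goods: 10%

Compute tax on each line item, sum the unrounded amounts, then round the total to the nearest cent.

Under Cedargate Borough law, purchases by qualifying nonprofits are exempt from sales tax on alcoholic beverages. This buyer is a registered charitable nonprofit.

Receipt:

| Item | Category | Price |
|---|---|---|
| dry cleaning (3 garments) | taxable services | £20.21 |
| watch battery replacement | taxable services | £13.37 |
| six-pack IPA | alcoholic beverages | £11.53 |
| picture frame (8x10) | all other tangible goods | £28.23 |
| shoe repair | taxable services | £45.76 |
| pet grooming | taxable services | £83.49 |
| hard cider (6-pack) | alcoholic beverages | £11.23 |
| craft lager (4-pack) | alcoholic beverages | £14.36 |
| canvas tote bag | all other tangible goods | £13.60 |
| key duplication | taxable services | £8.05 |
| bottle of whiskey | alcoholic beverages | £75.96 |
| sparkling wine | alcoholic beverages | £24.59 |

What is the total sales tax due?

Dry cleaning (3 garments) £20.21: taxable services → 0% → £0.00
Watch battery replacement £13.37: taxable services → 0% → £0.00
Six-pack IPA £11.53: alcoholic beverages, buyer-exempt → 0% → £0.00
Picture frame (8x10) £28.23: all other tangible goods → 10% → £2.823
Shoe repair £45.76: taxable services → 0% → £0.00
Pet grooming £83.49: taxable services → 0% → £0.00
Hard cider (6-pack) £11.23: alcoholic beverages, buyer-exempt → 0% → £0.00
Craft lager (4-pack) £14.36: alcoholic beverages, buyer-exempt → 0% → £0.00
Canvas tote bag £13.60: all other tangible goods → 10% → £1.36
Key duplication £8.05: taxable services → 0% → £0.00
Bottle of whiskey £75.96: alcoholic beverages, buyer-exempt → 0% → £0.00
Sparkling wine £24.59: alcoholic beverages, buyer-exempt → 0% → £0.00
Unrounded tax sum = £4.183 → £4.18

£4.18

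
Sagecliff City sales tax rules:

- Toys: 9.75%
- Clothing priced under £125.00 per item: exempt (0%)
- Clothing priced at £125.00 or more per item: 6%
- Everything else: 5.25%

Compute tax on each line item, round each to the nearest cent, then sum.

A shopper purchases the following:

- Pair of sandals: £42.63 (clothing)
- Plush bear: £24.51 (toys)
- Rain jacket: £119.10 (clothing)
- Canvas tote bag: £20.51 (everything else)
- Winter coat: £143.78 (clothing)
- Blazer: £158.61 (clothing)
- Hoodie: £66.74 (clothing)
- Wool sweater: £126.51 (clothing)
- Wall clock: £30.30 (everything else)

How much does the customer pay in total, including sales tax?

Pair of sandals £42.63: clothing, under £125.00 → 0% → £0.00
Plush bear £24.51: toys → 9.75% → £2.39
Rain jacket £119.10: clothing, under £125.00 → 0% → £0.00
Canvas tote bag £20.51: everything else → 5.25% → £1.08
Winter coat £143.78: clothing, £125.00 or more → 6% → £8.63
Blazer £158.61: clothing, £125.00 or more → 6% → £9.52
Hoodie £66.74: clothing, under £125.00 → 0% → £0.00
Wool sweater £126.51: clothing, £125.00 or more → 6% → £7.59
Wall clock £30.30: everything else → 5.25% → £1.59
Subtotal = £732.69; tax = £30.80; total due = £763.49

£763.49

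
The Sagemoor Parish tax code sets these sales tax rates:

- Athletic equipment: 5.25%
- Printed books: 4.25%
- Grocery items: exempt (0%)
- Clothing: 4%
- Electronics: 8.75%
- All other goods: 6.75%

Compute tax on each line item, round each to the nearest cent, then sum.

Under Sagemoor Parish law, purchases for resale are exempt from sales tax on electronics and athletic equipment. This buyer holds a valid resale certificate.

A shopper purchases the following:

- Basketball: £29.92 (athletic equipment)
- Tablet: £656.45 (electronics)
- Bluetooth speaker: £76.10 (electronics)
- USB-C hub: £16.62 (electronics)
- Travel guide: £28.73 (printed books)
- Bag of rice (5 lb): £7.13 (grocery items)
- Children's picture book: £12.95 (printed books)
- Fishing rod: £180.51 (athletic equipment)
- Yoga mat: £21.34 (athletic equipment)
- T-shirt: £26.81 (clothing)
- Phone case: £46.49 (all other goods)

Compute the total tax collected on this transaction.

£5.98

Basketball £29.92: athletic equipment, buyer-exempt → 0% → £0.00
Tablet £656.45: electronics, buyer-exempt → 0% → £0.00
Bluetooth speaker £76.10: electronics, buyer-exempt → 0% → £0.00
USB-C hub £16.62: electronics, buyer-exempt → 0% → £0.00
Travel guide £28.73: printed books → 4.25% → £1.22
Bag of rice (5 lb) £7.13: grocery items → 0% → £0.00
Children's picture book £12.95: printed books → 4.25% → £0.55
Fishing rod £180.51: athletic equipment, buyer-exempt → 0% → £0.00
Yoga mat £21.34: athletic equipment, buyer-exempt → 0% → £0.00
T-shirt £26.81: clothing → 4% → £1.07
Phone case £46.49: all other goods → 6.75% → £3.14
Total tax = £1.22 + £0.55 + £1.07 + £3.14 = £5.98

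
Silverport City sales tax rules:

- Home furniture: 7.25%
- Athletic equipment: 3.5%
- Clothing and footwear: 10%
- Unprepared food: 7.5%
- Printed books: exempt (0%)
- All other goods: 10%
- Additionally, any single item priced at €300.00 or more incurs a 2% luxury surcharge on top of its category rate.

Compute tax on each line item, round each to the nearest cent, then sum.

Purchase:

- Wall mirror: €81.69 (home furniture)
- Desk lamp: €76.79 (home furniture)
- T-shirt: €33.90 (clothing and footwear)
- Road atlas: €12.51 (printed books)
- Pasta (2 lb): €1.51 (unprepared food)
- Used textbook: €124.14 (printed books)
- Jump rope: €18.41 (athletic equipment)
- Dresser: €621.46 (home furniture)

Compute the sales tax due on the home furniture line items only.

Wall mirror €81.69: home furniture → 7.25% → €5.92
Desk lamp €76.79: home furniture → 7.25% → €5.57
Dresser €621.46: home furniture → 7.25% + 2% surcharge = 9.25% → €57.49
Tax on home furniture = €5.92 + €5.57 + €57.49 = €68.98

€68.98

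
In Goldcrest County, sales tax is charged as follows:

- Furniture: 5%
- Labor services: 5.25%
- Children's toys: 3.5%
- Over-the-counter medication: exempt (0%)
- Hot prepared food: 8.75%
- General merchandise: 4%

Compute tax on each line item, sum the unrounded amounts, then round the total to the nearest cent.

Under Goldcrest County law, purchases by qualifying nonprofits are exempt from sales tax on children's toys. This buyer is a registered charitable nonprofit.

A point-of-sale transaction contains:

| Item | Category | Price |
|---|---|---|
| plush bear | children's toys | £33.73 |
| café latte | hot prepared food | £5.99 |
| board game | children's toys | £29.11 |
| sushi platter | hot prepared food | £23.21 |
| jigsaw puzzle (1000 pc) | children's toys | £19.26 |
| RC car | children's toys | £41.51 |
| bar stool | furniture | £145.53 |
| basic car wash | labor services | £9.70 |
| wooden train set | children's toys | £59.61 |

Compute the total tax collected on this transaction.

Plush bear £33.73: children's toys, buyer-exempt → 0% → £0.00
Café latte £5.99: hot prepared food → 8.75% → £0.524125
Board game £29.11: children's toys, buyer-exempt → 0% → £0.00
Sushi platter £23.21: hot prepared food → 8.75% → £2.030875
Jigsaw puzzle (1000 pc) £19.26: children's toys, buyer-exempt → 0% → £0.00
RC car £41.51: children's toys, buyer-exempt → 0% → £0.00
Bar stool £145.53: furniture → 5% → £7.2765
Basic car wash £9.70: labor services → 5.25% → £0.50925
Wooden train set £59.61: children's toys, buyer-exempt → 0% → £0.00
Unrounded tax sum = £10.34075 → £10.34

£10.34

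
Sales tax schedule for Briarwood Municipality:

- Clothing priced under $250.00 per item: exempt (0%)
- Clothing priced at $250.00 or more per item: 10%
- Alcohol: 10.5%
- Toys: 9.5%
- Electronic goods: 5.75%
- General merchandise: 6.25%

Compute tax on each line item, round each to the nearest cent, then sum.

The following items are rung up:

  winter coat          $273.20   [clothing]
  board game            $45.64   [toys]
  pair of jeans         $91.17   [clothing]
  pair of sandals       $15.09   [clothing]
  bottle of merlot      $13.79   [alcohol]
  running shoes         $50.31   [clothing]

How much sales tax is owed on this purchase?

$33.11

Winter coat $273.20: clothing, $250.00 or more → 10% → $27.32
Board game $45.64: toys → 9.5% → $4.34
Pair of jeans $91.17: clothing, under $250.00 → 0% → $0.00
Pair of sandals $15.09: clothing, under $250.00 → 0% → $0.00
Bottle of merlot $13.79: alcohol → 10.5% → $1.45
Running shoes $50.31: clothing, under $250.00 → 0% → $0.00
Total tax = $27.32 + $4.34 + $1.45 = $33.11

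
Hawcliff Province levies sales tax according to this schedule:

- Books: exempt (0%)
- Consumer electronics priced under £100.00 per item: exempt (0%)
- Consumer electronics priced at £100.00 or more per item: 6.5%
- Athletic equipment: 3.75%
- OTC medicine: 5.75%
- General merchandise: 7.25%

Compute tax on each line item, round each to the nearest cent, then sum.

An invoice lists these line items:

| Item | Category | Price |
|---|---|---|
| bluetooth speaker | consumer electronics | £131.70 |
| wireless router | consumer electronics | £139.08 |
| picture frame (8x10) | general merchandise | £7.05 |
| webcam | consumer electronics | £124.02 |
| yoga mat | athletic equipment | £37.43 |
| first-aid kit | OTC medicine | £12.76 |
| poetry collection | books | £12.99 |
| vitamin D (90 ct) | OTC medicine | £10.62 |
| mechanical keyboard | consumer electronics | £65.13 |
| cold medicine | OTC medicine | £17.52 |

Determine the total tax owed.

£29.92

Bluetooth speaker £131.70: consumer electronics, £100.00 or more → 6.5% → £8.56
Wireless router £139.08: consumer electronics, £100.00 or more → 6.5% → £9.04
Picture frame (8x10) £7.05: general merchandise → 7.25% → £0.51
Webcam £124.02: consumer electronics, £100.00 or more → 6.5% → £8.06
Yoga mat £37.43: athletic equipment → 3.75% → £1.40
First-aid kit £12.76: OTC medicine → 5.75% → £0.73
Poetry collection £12.99: books → 0% → £0.00
Vitamin D (90 ct) £10.62: OTC medicine → 5.75% → £0.61
Mechanical keyboard £65.13: consumer electronics, under £100.00 → 0% → £0.00
Cold medicine £17.52: OTC medicine → 5.75% → £1.01
Total tax = £8.56 + £9.04 + £0.51 + £8.06 + £1.40 + £0.73 + £0.61 + £1.01 = £29.92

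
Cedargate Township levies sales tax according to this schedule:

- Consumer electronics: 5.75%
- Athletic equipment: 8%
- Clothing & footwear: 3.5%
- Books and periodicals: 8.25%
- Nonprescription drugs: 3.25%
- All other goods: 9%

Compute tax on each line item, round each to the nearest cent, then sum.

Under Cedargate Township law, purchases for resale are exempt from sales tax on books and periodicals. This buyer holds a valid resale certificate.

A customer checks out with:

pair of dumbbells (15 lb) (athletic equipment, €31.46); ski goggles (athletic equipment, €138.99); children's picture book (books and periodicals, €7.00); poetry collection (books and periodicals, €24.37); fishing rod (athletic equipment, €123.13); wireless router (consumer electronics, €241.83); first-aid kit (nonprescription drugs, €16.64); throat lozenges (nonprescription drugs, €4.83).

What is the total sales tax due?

€38.10

Pair of dumbbells (15 lb) €31.46: athletic equipment → 8% → €2.52
Ski goggles €138.99: athletic equipment → 8% → €11.12
Children's picture book €7.00: books and periodicals, buyer-exempt → 0% → €0.00
Poetry collection €24.37: books and periodicals, buyer-exempt → 0% → €0.00
Fishing rod €123.13: athletic equipment → 8% → €9.85
Wireless router €241.83: consumer electronics → 5.75% → €13.91
First-aid kit €16.64: nonprescription drugs → 3.25% → €0.54
Throat lozenges €4.83: nonprescription drugs → 3.25% → €0.16
Total tax = €2.52 + €11.12 + €9.85 + €13.91 + €0.54 + €0.16 = €38.10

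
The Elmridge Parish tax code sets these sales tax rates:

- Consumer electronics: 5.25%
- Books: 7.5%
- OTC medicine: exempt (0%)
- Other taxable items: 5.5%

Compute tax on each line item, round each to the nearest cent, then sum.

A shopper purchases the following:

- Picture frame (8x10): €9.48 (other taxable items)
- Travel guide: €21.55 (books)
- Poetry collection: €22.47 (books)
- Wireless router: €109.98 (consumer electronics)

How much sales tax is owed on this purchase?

Picture frame (8x10) €9.48: other taxable items → 5.5% → €0.52
Travel guide €21.55: books → 7.5% → €1.62
Poetry collection €22.47: books → 7.5% → €1.69
Wireless router €109.98: consumer electronics → 5.25% → €5.77
Total tax = €0.52 + €1.62 + €1.69 + €5.77 = €9.60

€9.60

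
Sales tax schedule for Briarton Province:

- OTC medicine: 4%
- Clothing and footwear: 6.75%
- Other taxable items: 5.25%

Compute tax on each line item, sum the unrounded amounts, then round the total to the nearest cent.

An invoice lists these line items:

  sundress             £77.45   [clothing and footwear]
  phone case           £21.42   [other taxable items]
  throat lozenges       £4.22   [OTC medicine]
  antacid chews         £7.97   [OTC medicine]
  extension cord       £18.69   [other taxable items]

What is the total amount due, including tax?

Sundress £77.45: clothing and footwear → 6.75% → £5.227875
Phone case £21.42: other taxable items → 5.25% → £1.12455
Throat lozenges £4.22: OTC medicine → 4% → £0.1688
Antacid chews £7.97: OTC medicine → 4% → £0.3188
Extension cord £18.69: other taxable items → 5.25% → £0.981225
Subtotal = £129.75; unrounded tax = £7.82125 → £7.82; total due = £137.57

£137.57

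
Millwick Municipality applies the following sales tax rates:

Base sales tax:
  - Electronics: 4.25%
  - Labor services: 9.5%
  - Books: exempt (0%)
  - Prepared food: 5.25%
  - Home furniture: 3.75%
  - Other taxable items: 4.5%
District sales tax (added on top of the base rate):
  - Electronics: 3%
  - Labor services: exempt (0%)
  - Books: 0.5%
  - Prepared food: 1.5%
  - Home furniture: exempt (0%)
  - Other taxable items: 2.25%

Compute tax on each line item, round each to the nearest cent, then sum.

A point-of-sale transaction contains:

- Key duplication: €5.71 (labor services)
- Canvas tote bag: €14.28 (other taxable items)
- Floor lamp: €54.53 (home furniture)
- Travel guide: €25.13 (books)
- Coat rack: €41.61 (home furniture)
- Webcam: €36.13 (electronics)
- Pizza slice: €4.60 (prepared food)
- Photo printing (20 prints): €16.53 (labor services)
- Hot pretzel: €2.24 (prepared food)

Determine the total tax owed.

€9.88

Key duplication €5.71: labor services → 9.5% + 0% district = 9.5% → €0.54
Canvas tote bag €14.28: other taxable items → 4.5% + 2.25% district = 6.75% → €0.96
Floor lamp €54.53: home furniture → 3.75% + 0% district = 3.75% → €2.04
Travel guide €25.13: books → 0% + 0.5% district = 0.5% → €0.13
Coat rack €41.61: home furniture → 3.75% + 0% district = 3.75% → €1.56
Webcam €36.13: electronics → 4.25% + 3% district = 7.25% → €2.62
Pizza slice €4.60: prepared food → 5.25% + 1.5% district = 6.75% → €0.31
Photo printing (20 prints) €16.53: labor services → 9.5% + 0% district = 9.5% → €1.57
Hot pretzel €2.24: prepared food → 5.25% + 1.5% district = 6.75% → €0.15
Total tax = €0.54 + €0.96 + €2.04 + €0.13 + €1.56 + €2.62 + €0.31 + €1.57 + €0.15 = €9.88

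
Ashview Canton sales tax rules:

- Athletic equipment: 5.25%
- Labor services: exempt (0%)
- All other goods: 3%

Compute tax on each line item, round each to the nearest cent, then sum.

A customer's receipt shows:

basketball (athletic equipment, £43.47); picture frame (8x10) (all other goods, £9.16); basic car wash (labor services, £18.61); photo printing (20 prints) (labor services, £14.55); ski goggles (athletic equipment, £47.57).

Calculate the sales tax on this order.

Basketball £43.47: athletic equipment → 5.25% → £2.28
Picture frame (8x10) £9.16: all other goods → 3% → £0.27
Basic car wash £18.61: labor services → 0% → £0.00
Photo printing (20 prints) £14.55: labor services → 0% → £0.00
Ski goggles £47.57: athletic equipment → 5.25% → £2.50
Total tax = £2.28 + £0.27 + £2.50 = £5.05

£5.05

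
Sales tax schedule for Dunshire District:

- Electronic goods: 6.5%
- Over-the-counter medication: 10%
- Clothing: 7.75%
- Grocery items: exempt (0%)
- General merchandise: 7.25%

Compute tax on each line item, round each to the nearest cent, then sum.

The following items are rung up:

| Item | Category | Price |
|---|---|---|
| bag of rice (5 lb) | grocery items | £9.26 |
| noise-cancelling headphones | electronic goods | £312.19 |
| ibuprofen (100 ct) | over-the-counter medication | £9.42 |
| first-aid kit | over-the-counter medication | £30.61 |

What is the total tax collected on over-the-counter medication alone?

Ibuprofen (100 ct) £9.42: over-the-counter medication → 10% → £0.94
First-aid kit £30.61: over-the-counter medication → 10% → £3.06
Tax on over-the-counter medication = £0.94 + £3.06 = £4.00

£4.00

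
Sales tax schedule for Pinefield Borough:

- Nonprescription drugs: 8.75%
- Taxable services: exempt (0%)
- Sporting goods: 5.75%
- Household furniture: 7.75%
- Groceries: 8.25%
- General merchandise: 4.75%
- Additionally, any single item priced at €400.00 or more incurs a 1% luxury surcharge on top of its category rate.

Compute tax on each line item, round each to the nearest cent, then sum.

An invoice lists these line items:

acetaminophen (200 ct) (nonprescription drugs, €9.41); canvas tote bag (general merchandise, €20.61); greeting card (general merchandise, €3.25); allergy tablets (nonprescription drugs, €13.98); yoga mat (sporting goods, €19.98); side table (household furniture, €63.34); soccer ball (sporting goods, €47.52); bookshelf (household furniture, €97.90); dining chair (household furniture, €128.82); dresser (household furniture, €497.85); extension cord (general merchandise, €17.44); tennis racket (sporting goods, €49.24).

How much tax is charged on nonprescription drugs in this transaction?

€2.04

Acetaminophen (200 ct) €9.41: nonprescription drugs → 8.75% → €0.82
Allergy tablets €13.98: nonprescription drugs → 8.75% → €1.22
Tax on nonprescription drugs = €0.82 + €1.22 = €2.04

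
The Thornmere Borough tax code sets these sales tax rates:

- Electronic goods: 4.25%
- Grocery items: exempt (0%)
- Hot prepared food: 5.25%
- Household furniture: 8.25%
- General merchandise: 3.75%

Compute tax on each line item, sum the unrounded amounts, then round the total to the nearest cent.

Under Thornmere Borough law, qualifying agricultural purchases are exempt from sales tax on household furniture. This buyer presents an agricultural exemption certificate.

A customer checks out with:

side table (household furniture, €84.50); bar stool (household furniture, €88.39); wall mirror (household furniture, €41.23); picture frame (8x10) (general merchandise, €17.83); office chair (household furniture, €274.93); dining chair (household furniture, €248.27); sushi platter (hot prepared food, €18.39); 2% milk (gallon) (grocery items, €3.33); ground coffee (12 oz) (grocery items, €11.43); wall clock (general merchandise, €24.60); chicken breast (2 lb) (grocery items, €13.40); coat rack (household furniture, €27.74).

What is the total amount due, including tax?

Side table €84.50: household furniture, buyer-exempt → 0% → €0.00
Bar stool €88.39: household furniture, buyer-exempt → 0% → €0.00
Wall mirror €41.23: household furniture, buyer-exempt → 0% → €0.00
Picture frame (8x10) €17.83: general merchandise → 3.75% → €0.668625
Office chair €274.93: household furniture, buyer-exempt → 0% → €0.00
Dining chair €248.27: household furniture, buyer-exempt → 0% → €0.00
Sushi platter €18.39: hot prepared food → 5.25% → €0.965475
2% milk (gallon) €3.33: grocery items → 0% → €0.00
Ground coffee (12 oz) €11.43: grocery items → 0% → €0.00
Wall clock €24.60: general merchandise → 3.75% → €0.9225
Chicken breast (2 lb) €13.40: grocery items → 0% → €0.00
Coat rack €27.74: household furniture, buyer-exempt → 0% → €0.00
Subtotal = €854.04; unrounded tax = €2.5566 → €2.56; total due = €856.60

€856.60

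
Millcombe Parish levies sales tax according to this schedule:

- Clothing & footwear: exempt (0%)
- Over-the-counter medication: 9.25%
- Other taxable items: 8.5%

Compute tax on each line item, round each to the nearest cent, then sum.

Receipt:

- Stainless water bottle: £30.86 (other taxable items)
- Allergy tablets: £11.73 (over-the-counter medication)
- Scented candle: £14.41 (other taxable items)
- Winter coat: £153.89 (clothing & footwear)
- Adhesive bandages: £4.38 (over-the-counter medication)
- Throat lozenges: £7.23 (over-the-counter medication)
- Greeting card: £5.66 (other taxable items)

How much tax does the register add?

£6.49

Stainless water bottle £30.86: other taxable items → 8.5% → £2.62
Allergy tablets £11.73: over-the-counter medication → 9.25% → £1.09
Scented candle £14.41: other taxable items → 8.5% → £1.22
Winter coat £153.89: clothing & footwear → 0% → £0.00
Adhesive bandages £4.38: over-the-counter medication → 9.25% → £0.41
Throat lozenges £7.23: over-the-counter medication → 9.25% → £0.67
Greeting card £5.66: other taxable items → 8.5% → £0.48
Total tax = £2.62 + £1.09 + £1.22 + £0.41 + £0.67 + £0.48 = £6.49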